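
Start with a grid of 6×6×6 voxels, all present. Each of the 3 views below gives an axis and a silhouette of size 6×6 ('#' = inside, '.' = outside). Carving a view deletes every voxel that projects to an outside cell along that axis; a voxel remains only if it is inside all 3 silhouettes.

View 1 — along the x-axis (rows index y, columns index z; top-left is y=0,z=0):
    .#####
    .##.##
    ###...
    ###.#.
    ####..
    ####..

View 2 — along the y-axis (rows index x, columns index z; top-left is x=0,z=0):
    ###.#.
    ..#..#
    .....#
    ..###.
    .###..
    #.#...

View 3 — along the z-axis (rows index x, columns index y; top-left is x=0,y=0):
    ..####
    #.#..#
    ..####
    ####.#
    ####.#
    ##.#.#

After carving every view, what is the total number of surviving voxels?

|visual hull| = 45

initial block: 6^3 = 216
step 1: project along x, AND mask (24/36) → |grid| = 144
step 2: project along y, AND mask (15/36) → |grid| = 66
step 3: project along z, AND mask (25/36) → |grid| = 45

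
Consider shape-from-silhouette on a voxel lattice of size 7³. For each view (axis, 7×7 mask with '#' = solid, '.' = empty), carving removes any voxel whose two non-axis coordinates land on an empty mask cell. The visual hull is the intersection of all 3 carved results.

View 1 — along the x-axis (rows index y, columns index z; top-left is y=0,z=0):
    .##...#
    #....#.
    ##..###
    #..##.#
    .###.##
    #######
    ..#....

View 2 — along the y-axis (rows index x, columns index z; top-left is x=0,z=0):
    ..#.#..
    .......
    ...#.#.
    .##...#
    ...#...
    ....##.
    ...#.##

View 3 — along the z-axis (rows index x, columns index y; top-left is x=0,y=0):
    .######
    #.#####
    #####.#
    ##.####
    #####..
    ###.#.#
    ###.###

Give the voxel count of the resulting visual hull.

38 voxels

start: 7×7×7 = 343 voxels
step 1: project along x, AND mask (27/49) → |grid| = 189
step 2: project along y, AND mask (13/49) → |grid| = 49
step 3: project along z, AND mask (40/49) → |grid| = 38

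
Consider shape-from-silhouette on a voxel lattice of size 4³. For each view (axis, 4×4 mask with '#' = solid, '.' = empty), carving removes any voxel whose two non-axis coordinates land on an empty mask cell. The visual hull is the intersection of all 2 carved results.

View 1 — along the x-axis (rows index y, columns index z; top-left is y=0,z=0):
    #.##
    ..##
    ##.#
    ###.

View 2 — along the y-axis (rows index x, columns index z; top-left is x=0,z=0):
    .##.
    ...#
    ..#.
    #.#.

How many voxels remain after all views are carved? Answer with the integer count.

voxel count = 17

before carving: 64 voxels (4×4×4)
after view 1 [x-axis, 11 of 16 cells solid] → remaining = 44
after view 2 [y-axis, 6 of 16 cells solid] → remaining = 17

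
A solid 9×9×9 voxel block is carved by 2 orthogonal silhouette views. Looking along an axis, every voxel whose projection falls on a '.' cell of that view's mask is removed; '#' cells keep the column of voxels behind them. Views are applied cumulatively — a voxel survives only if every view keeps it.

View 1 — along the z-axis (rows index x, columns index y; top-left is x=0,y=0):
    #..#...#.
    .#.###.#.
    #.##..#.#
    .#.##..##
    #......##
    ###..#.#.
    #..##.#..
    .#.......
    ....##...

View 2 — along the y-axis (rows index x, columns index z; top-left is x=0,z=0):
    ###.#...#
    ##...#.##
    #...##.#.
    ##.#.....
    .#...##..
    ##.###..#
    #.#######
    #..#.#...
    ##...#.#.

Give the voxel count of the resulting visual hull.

before carving: 729 voxels (9×9×9)
  1. axis=2 (XY plane), |mask|=33  ⇒  voxels=297
  2. axis=1 (XZ plane), |mask|=41  ⇒  voxels=157

remaining voxels: 157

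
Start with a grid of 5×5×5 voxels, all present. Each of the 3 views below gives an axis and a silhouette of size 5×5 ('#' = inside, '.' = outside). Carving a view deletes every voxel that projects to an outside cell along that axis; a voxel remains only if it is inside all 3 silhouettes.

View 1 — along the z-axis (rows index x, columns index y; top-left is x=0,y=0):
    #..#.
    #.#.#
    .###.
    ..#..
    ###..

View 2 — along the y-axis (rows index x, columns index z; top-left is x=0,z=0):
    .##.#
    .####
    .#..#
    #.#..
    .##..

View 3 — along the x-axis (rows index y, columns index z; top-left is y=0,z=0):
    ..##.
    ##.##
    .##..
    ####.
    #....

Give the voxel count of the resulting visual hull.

full grid |V| = 125
after view 1 [z-axis, 12 of 25 cells solid] → remaining = 60
after view 2 [y-axis, 13 of 25 cells solid] → remaining = 32
after view 3 [x-axis, 13 of 25 cells solid] → remaining = 16

|visual hull| = 16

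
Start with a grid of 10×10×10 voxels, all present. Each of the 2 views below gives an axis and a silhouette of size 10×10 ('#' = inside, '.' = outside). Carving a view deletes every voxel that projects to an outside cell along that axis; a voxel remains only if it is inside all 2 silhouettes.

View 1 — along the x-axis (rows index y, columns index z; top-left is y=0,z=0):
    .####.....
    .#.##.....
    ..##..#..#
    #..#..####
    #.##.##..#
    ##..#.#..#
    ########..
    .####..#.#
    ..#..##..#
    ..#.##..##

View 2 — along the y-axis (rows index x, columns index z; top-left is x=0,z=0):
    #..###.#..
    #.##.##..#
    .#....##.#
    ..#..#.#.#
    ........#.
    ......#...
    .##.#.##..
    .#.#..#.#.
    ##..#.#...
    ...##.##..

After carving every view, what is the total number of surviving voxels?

voxel count = 199

initial block: 10^3 = 1000
[1] x-view keeps 51 columns → grid now 510
[2] y-view keeps 38 columns → grid now 199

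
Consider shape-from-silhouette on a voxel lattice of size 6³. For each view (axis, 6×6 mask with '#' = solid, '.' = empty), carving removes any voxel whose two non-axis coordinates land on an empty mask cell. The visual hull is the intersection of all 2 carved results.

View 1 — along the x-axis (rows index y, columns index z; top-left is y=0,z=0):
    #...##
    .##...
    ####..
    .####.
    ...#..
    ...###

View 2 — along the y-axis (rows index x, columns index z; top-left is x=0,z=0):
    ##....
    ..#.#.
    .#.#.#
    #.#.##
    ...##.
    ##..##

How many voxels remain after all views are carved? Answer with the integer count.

initial block: 6^3 = 216
  1. axis=0 (YZ plane), |mask|=17  ⇒  voxels=102
  2. axis=1 (XZ plane), |mask|=17  ⇒  voxels=47

47 voxels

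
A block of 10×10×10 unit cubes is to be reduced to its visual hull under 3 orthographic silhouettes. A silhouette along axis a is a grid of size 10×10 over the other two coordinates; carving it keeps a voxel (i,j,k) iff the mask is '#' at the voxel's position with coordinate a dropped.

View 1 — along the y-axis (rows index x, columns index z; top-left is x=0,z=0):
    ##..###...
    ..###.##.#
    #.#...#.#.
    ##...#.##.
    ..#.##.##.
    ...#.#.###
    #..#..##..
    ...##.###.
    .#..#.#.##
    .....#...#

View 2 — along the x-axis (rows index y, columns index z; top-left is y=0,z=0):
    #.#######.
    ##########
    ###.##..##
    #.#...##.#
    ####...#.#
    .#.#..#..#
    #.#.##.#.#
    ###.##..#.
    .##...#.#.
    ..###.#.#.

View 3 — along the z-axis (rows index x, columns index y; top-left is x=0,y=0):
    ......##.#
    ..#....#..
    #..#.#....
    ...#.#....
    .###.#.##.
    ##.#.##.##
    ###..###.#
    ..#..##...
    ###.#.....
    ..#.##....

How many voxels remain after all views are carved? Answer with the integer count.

start: 10×10×10 = 1000 voxels
[1] y-view keeps 46 columns → grid now 460
[2] x-view keeps 61 columns → grid now 274
[3] z-view keeps 40 columns → grid now 101

101 voxels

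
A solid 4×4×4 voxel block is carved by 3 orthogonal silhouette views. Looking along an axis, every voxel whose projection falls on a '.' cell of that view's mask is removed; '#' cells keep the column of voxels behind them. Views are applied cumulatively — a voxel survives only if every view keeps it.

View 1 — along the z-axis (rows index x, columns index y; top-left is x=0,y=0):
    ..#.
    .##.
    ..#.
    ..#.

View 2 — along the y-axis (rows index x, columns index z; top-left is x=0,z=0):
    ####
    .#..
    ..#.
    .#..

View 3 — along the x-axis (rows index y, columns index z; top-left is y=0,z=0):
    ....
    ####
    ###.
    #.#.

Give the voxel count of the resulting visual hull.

before carving: 64 voxels (4×4×4)
V1 z: intersect with XY mask (5 set) -- 20 left
V2 y: intersect with XZ mask (7 set) -- 8 left
V3 x: intersect with YZ mask (9 set) -- 7 left

remaining voxels: 7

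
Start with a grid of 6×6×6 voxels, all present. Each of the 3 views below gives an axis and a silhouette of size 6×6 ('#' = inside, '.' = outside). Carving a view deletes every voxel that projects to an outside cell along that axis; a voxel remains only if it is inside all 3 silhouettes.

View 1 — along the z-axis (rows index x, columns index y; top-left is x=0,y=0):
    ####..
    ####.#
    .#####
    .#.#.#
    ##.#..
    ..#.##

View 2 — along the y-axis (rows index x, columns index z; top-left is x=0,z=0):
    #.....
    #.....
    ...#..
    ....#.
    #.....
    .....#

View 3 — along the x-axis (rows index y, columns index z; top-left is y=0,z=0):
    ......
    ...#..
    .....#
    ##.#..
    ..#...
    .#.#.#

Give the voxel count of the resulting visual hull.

before carving: 216 voxels (6×6×6)
step 1: project along z, AND mask (23/36) → |grid| = 138
step 2: project along y, AND mask (6/36) → |grid| = 23
step 3: project along x, AND mask (9/36) → |grid| = 8

remaining voxels: 8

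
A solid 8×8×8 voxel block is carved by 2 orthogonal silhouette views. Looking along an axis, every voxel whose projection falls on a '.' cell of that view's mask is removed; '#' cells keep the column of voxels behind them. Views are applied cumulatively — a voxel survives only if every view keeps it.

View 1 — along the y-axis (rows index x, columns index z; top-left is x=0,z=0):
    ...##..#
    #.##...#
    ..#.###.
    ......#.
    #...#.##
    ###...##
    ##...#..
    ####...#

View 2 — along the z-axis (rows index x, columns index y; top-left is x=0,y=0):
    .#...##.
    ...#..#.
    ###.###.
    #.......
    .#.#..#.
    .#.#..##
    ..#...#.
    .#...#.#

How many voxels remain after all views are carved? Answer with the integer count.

remaining voxels: 95

full grid |V| = 512
V1 y: intersect with XZ mask (29 set) -- 232 left
V2 z: intersect with XY mask (24 set) -- 95 left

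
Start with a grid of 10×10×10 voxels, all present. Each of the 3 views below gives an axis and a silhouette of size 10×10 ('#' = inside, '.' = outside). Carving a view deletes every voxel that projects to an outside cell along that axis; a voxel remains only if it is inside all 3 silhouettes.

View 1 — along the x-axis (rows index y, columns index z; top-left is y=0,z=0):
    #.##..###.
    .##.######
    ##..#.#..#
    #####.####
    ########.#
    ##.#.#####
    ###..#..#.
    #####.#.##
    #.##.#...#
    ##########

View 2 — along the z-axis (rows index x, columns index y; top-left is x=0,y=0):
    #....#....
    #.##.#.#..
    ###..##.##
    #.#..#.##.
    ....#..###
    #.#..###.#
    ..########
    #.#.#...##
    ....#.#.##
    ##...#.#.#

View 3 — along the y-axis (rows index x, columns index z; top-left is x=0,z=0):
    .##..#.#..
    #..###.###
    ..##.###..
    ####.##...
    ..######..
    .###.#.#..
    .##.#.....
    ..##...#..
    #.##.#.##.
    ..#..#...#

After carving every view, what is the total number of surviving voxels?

start: 10×10×10 = 1000 voxels
step 1: project along x, AND mask (73/100) → |grid| = 730
step 2: project along z, AND mask (51/100) → |grid| = 366
step 3: project along y, AND mask (48/100) → |grid| = 170

remaining voxels: 170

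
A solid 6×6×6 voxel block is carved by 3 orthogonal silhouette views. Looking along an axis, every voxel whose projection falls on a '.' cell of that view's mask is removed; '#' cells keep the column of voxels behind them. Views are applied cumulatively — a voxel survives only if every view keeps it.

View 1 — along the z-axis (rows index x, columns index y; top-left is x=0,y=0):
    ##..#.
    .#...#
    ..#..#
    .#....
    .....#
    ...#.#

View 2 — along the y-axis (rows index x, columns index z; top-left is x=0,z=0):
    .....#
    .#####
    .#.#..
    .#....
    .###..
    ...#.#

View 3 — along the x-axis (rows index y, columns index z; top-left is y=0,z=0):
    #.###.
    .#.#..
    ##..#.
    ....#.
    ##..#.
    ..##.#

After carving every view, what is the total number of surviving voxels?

before carving: 216 voxels (6×6×6)
  1. axis=2 (XY plane), |mask|=11  ⇒  voxels=66
  2. axis=1 (XZ plane), |mask|=14  ⇒  voxels=25
  3. axis=0 (YZ plane), |mask|=16  ⇒  voxels=12

voxel count = 12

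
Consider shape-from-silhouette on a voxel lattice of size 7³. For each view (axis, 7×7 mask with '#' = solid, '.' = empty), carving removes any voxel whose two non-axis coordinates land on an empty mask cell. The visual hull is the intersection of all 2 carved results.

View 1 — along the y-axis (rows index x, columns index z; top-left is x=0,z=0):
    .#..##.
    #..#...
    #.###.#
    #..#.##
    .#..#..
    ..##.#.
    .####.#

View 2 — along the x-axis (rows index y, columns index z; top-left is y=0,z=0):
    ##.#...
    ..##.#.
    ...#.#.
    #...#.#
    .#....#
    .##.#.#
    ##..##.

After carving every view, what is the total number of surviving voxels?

start: 7×7×7 = 343 voxels
carve view 1 (along y, XZ-mask fill 24/49): 168 voxels remain
carve view 2 (along x, YZ-mask fill 21/49): 72 voxels remain

|visual hull| = 72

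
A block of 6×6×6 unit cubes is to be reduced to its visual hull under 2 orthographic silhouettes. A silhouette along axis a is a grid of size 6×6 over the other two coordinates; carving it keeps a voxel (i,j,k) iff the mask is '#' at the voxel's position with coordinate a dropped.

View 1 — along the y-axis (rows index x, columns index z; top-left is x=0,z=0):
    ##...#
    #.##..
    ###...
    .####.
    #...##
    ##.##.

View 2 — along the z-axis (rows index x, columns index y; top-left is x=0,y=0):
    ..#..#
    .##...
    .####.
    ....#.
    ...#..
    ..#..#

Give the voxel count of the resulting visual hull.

before carving: 216 voxels (6×6×6)
step 1: project along y, AND mask (20/36) → |grid| = 120
step 2: project along z, AND mask (12/36) → |grid| = 39

remaining voxels: 39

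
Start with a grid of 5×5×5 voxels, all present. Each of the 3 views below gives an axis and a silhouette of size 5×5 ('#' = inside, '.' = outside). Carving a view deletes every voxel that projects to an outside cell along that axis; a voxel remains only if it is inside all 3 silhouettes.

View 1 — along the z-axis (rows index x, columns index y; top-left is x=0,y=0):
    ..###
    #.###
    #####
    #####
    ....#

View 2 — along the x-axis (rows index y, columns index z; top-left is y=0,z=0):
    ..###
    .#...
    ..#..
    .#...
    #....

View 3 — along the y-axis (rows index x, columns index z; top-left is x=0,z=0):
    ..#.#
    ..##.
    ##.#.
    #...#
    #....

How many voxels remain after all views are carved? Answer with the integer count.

voxel count = 11

before carving: 125 voxels (5×5×5)
after view 1 [z-axis, 18 of 25 cells solid] → remaining = 90
after view 2 [x-axis, 7 of 25 cells solid] → remaining = 24
after view 3 [y-axis, 10 of 25 cells solid] → remaining = 11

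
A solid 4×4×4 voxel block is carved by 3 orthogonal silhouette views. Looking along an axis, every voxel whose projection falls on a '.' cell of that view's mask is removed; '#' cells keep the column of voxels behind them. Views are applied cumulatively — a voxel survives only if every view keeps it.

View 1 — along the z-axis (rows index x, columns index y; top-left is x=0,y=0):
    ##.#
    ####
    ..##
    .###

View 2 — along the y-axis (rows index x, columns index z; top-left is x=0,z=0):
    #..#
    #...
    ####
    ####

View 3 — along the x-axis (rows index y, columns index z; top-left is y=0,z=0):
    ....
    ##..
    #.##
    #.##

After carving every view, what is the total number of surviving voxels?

before carving: 64 voxels (4×4×4)
after view 1 [z-axis, 12 of 16 cells solid] → remaining = 48
after view 2 [y-axis, 11 of 16 cells solid] → remaining = 30
after view 3 [x-axis, 8 of 16 cells solid] → remaining = 20

remaining voxels: 20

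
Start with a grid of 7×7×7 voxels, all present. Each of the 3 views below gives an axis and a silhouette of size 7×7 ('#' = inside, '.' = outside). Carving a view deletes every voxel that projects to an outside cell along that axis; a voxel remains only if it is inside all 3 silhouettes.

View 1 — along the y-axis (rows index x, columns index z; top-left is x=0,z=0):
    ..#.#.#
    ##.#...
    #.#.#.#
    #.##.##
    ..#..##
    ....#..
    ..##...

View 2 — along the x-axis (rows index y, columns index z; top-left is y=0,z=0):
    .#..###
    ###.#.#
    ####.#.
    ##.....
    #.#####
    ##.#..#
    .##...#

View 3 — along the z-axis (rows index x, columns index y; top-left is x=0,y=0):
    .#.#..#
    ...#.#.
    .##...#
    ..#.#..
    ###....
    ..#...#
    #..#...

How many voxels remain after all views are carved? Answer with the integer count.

full grid |V| = 343
step 1: project along y, AND mask (21/49) → |grid| = 147
step 2: project along x, AND mask (29/49) → |grid| = 85
step 3: project along z, AND mask (17/49) → |grid| = 33

33 voxels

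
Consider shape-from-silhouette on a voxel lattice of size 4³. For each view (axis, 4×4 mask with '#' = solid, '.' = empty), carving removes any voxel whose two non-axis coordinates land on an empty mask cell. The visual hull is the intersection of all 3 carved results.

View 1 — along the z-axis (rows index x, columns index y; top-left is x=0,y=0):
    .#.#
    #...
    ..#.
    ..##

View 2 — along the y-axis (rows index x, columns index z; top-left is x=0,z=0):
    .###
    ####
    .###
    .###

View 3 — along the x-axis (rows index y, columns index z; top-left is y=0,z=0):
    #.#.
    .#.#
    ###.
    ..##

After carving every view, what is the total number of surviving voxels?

voxel count = 12

full grid |V| = 64
step 1: project along z, AND mask (6/16) → |grid| = 24
step 2: project along y, AND mask (13/16) → |grid| = 19
step 3: project along x, AND mask (9/16) → |grid| = 12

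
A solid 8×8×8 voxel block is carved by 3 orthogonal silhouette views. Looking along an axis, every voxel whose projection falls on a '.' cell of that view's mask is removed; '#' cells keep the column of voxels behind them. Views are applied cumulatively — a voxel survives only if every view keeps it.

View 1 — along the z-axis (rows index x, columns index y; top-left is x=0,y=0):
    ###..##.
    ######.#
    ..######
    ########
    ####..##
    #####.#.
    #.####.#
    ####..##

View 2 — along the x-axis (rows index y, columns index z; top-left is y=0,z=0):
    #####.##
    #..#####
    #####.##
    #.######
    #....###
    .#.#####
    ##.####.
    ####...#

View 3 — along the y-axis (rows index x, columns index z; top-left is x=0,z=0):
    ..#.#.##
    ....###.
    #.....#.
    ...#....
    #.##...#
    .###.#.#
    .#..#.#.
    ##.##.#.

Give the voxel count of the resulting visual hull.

remaining voxels: 128

start: 8×8×8 = 512 voxels
carve view 1 (along z, XY-mask fill 50/64): 400 voxels remain
carve view 2 (along x, YZ-mask fill 48/64): 306 voxels remain
carve view 3 (along y, XZ-mask fill 27/64): 128 voxels remain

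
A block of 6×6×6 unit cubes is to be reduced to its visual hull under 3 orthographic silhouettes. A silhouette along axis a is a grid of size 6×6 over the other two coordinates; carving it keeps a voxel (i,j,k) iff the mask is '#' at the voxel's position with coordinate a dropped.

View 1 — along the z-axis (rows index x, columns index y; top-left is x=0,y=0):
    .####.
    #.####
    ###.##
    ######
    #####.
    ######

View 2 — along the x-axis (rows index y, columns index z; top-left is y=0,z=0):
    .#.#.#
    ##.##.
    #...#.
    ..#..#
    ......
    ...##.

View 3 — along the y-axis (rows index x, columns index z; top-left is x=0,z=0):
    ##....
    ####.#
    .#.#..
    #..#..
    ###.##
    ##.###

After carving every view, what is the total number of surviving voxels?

initial block: 6^3 = 216
[1] z-view keeps 31 columns → grid now 186
[2] x-view keeps 13 columns → grid now 65
[3] y-view keeps 21 columns → grid now 41

remaining voxels: 41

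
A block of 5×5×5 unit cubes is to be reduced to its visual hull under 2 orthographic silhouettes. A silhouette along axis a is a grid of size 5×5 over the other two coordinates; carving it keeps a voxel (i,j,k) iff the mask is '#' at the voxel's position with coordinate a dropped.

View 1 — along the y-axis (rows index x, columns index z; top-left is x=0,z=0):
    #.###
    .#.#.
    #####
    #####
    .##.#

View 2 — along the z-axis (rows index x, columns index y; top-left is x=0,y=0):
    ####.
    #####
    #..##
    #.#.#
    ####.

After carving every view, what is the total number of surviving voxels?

initial block: 5^3 = 125
after view 1 [y-axis, 19 of 25 cells solid] → remaining = 95
after view 2 [z-axis, 19 of 25 cells solid] → remaining = 68

68 voxels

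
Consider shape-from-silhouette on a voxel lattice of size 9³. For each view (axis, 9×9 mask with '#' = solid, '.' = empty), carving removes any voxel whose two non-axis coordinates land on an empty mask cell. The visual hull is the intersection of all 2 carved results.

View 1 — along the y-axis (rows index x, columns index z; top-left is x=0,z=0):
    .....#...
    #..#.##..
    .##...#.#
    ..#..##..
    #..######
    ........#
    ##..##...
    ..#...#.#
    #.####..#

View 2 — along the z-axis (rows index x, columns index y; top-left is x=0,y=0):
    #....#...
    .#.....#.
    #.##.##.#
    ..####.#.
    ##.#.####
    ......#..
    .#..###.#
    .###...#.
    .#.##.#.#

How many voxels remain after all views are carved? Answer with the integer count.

161 voxels

full grid |V| = 729
carve view 1 (along y, XZ-mask fill 33/81): 297 voxels remain
carve view 2 (along z, XY-mask fill 37/81): 161 voxels remain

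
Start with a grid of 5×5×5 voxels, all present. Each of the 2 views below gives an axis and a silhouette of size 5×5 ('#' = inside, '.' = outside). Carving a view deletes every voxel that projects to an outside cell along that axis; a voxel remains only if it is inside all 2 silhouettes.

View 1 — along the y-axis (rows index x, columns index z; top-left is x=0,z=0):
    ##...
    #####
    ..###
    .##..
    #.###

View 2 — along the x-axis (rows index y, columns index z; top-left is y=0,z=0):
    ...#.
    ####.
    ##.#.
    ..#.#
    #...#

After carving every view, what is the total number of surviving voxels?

start: 5×5×5 = 125 voxels
V1 y: intersect with XZ mask (16 set) -- 80 left
V2 x: intersect with YZ mask (12 set) -- 38 left

38 voxels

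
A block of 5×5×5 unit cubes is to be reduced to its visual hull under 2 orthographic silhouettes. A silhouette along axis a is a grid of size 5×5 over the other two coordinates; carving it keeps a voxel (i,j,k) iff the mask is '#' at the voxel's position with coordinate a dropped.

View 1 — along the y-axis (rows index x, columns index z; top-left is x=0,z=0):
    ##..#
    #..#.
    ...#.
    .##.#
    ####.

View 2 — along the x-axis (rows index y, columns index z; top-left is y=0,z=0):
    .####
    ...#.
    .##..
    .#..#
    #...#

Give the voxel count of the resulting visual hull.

voxel count = 28

start: 5×5×5 = 125 voxels
  1. axis=1 (XZ plane), |mask|=13  ⇒  voxels=65
  2. axis=0 (YZ plane), |mask|=11  ⇒  voxels=28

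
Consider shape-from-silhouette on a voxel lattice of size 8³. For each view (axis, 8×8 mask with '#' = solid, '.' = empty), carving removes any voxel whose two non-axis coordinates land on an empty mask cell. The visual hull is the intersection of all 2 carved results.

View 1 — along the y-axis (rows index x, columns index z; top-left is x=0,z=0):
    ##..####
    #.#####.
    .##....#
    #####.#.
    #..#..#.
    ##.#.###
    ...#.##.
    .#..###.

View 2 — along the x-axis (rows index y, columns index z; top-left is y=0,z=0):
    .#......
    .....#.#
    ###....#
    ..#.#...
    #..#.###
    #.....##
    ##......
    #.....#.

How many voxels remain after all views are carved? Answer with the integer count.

|visual hull| = 98

before carving: 512 voxels (8×8×8)
[1] y-view keeps 37 columns → grid now 296
[2] x-view keeps 21 columns → grid now 98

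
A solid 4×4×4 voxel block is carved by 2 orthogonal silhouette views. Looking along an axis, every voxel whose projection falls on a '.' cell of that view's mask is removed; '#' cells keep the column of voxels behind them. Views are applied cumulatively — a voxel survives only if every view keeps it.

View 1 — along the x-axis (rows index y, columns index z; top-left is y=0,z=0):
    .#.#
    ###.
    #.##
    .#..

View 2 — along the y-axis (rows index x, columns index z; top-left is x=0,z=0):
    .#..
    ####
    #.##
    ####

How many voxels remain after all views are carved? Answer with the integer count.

|visual hull| = 27

start: 4×4×4 = 64 voxels
[1] x-view keeps 9 columns → grid now 36
[2] y-view keeps 12 columns → grid now 27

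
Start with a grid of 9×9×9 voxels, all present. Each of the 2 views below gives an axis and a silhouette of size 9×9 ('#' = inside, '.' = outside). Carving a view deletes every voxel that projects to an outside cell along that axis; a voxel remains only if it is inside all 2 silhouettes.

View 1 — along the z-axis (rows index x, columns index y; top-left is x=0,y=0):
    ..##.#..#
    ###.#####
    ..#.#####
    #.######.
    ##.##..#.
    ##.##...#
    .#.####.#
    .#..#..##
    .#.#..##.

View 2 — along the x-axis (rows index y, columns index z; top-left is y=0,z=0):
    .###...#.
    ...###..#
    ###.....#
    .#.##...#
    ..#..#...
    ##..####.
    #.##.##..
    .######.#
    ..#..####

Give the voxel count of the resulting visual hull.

|visual hull| = 221

full grid |V| = 729
  1. axis=2 (XY plane), |mask|=49  ⇒  voxels=441
  2. axis=0 (YZ plane), |mask|=41  ⇒  voxels=221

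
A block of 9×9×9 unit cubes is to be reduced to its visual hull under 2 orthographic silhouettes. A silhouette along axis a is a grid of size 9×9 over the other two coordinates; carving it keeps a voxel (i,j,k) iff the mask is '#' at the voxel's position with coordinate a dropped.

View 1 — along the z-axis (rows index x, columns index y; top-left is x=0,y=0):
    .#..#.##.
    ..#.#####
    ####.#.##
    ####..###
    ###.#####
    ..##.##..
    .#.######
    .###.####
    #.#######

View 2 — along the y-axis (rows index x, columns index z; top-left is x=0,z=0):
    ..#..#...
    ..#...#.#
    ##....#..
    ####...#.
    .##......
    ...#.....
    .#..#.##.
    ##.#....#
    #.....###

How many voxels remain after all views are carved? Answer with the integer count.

remaining voxels: 190

initial block: 9^3 = 729
[1] z-view keeps 58 columns → grid now 522
[2] y-view keeps 28 columns → grid now 190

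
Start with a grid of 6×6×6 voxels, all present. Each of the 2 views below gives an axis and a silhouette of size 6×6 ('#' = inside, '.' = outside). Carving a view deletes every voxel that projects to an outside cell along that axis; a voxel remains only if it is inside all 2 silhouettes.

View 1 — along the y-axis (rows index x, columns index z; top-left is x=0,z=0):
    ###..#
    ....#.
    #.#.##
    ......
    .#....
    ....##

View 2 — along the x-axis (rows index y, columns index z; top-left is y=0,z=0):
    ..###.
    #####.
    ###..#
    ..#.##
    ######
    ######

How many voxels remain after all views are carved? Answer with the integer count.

remaining voxels: 55

start: 6×6×6 = 216 voxels
after view 1 [y-axis, 12 of 36 cells solid] → remaining = 72
after view 2 [x-axis, 27 of 36 cells solid] → remaining = 55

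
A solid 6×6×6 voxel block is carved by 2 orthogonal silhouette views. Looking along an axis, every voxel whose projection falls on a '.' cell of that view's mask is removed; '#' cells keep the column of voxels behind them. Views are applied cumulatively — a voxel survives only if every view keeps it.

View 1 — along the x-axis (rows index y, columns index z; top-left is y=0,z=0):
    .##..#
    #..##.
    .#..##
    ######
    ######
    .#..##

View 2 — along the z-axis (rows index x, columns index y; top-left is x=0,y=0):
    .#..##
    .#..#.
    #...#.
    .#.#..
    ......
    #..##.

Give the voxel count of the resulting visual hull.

full grid |V| = 216
  1. axis=0 (YZ plane), |mask|=24  ⇒  voxels=144
  2. axis=2 (XY plane), |mask|=12  ⇒  voxels=54

|visual hull| = 54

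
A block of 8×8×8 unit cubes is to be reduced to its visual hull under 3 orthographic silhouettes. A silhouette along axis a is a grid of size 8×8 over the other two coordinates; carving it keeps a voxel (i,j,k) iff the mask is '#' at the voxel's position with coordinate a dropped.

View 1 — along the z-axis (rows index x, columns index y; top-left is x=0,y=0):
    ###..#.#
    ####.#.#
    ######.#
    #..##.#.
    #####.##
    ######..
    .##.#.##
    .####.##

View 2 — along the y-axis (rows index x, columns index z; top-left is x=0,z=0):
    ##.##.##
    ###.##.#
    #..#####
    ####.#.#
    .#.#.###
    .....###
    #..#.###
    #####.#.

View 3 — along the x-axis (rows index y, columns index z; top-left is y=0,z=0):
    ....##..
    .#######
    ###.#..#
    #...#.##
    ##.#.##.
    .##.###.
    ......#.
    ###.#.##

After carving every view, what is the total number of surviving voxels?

start: 8×8×8 = 512 voxels
carve view 1 (along z, XY-mask fill 46/64): 368 voxels remain
carve view 2 (along y, XZ-mask fill 43/64): 246 voxels remain
carve view 3 (along x, YZ-mask fill 35/64): 139 voxels remain

remaining voxels: 139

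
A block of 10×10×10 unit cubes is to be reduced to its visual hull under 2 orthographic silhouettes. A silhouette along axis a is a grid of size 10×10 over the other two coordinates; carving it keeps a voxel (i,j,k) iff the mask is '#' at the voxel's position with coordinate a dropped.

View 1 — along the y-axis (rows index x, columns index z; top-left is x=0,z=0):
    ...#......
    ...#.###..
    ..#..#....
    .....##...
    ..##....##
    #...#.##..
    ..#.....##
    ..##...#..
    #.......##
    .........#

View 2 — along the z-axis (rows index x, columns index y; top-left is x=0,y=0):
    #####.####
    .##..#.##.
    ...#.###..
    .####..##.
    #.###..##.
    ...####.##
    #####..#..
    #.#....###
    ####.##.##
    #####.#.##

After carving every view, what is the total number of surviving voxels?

full grid |V| = 1000
carve view 1 (along y, XZ-mask fill 27/100): 270 voxels remain
carve view 2 (along z, XY-mask fill 63/100): 162 voxels remain

162 voxels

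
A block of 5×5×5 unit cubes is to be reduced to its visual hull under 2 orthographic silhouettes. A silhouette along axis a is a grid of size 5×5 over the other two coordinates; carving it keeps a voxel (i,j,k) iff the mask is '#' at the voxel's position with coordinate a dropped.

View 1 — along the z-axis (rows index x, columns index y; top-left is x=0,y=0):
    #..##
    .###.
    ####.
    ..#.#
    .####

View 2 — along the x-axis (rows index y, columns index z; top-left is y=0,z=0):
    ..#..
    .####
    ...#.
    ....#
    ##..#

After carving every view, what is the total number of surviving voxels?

initial block: 5^3 = 125
V1 z: intersect with XY mask (16 set) -- 80 left
V2 x: intersect with YZ mask (10 set) -- 31 left

31 voxels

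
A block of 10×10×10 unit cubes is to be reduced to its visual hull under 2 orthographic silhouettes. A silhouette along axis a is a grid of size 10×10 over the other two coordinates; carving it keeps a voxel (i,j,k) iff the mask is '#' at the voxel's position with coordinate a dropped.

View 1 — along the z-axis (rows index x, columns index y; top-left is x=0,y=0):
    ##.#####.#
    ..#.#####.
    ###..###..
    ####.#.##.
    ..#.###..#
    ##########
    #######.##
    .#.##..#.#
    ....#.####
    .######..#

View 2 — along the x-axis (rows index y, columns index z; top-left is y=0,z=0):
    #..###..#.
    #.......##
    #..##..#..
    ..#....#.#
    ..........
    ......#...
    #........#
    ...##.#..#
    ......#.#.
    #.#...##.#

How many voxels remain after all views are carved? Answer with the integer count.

remaining voxels: 189

before carving: 1000 voxels (10×10×10)
V1 z: intersect with XY mask (68 set) -- 680 left
V2 x: intersect with YZ mask (29 set) -- 189 left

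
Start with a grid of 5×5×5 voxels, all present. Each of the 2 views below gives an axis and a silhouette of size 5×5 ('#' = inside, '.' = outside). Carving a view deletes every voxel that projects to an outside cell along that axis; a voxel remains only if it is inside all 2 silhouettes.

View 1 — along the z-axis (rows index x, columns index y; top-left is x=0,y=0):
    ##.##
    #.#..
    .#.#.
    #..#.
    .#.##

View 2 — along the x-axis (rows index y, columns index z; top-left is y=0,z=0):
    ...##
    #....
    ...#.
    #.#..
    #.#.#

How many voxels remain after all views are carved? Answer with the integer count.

initial block: 5^3 = 125
carve view 1 (along z, XY-mask fill 13/25): 65 voxels remain
carve view 2 (along x, YZ-mask fill 9/25): 24 voxels remain

|visual hull| = 24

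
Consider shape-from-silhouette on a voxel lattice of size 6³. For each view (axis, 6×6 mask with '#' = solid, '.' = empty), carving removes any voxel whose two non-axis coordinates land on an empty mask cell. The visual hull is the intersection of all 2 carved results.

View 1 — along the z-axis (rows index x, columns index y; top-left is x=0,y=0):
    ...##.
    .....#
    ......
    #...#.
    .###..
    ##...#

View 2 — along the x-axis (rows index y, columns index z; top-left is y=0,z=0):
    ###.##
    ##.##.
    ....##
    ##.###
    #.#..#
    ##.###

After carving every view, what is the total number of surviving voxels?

full grid |V| = 216
[1] z-view keeps 11 columns → grid now 66
[2] x-view keeps 24 columns → grid now 46

|visual hull| = 46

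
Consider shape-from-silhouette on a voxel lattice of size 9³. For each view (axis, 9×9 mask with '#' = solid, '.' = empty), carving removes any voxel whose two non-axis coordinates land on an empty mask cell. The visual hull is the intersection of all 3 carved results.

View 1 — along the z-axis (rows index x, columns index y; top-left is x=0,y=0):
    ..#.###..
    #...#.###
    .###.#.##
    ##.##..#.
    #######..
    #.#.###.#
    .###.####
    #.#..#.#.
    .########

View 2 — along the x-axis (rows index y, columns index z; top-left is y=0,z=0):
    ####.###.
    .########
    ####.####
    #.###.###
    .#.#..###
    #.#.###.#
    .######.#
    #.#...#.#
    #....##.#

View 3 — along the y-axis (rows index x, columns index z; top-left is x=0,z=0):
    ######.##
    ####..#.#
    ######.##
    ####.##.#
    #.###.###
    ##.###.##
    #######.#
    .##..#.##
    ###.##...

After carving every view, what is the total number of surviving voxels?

before carving: 729 voxels (9×9×9)
step 1: project along z, AND mask (52/81) → |grid| = 468
step 2: project along x, AND mask (56/81) → |grid| = 324
step 3: project along y, AND mask (61/81) → |grid| = 243

remaining voxels: 243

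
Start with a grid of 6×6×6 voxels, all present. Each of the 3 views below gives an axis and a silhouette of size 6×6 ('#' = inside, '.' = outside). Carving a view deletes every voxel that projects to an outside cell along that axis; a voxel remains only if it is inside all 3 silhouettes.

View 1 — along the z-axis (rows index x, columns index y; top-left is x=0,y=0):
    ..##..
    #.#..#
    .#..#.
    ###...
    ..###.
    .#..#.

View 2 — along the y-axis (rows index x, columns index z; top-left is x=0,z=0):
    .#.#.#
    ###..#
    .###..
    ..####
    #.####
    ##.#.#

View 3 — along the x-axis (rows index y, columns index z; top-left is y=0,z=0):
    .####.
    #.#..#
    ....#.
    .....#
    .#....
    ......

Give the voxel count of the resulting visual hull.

before carving: 216 voxels (6×6×6)
[1] z-view keeps 15 columns → grid now 90
[2] y-view keeps 23 columns → grid now 59
[3] x-view keeps 10 columns → grid now 16

voxel count = 16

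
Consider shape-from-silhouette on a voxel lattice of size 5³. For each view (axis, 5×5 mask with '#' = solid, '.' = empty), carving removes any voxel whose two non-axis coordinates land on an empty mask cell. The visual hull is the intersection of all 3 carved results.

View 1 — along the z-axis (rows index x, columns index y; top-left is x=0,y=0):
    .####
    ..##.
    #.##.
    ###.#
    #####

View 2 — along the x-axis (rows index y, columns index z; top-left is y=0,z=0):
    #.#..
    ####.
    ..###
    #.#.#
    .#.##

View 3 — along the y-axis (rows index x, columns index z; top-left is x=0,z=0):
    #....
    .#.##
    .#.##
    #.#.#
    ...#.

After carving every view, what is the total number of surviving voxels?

full grid |V| = 125
[1] z-view keeps 18 columns → grid now 90
[2] x-view keeps 15 columns → grid now 54
[3] y-view keeps 11 columns → grid now 18

remaining voxels: 18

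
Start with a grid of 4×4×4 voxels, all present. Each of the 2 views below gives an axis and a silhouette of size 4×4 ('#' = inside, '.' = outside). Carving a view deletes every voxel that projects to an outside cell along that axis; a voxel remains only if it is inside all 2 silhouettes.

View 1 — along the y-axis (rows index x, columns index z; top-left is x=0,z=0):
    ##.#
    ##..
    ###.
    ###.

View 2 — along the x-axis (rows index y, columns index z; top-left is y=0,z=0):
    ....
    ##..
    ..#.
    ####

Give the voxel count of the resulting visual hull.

remaining voxels: 21

initial block: 4^3 = 64
  1. axis=1 (XZ plane), |mask|=11  ⇒  voxels=44
  2. axis=0 (YZ plane), |mask|=7  ⇒  voxels=21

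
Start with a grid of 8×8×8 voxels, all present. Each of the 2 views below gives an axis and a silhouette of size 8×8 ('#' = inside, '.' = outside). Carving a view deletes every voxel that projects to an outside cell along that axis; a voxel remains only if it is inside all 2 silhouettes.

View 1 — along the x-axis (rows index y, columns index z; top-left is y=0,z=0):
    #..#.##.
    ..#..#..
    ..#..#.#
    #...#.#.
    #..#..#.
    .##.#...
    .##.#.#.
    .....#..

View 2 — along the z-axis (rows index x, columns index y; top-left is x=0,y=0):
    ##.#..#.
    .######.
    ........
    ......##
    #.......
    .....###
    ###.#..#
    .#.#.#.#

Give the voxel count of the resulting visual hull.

initial block: 8^3 = 512
  1. axis=0 (YZ plane), |mask|=23  ⇒  voxels=184
  2. axis=2 (XY plane), |mask|=25  ⇒  voxels=70

remaining voxels: 70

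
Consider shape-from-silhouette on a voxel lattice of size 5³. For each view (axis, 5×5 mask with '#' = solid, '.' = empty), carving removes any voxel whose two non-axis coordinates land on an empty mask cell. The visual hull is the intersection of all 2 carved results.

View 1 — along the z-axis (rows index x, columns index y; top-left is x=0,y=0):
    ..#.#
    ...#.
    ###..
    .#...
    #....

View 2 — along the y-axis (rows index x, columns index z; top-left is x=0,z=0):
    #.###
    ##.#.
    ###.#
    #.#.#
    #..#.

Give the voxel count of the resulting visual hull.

|visual hull| = 28

full grid |V| = 125
[1] z-view keeps 8 columns → grid now 40
[2] y-view keeps 16 columns → grid now 28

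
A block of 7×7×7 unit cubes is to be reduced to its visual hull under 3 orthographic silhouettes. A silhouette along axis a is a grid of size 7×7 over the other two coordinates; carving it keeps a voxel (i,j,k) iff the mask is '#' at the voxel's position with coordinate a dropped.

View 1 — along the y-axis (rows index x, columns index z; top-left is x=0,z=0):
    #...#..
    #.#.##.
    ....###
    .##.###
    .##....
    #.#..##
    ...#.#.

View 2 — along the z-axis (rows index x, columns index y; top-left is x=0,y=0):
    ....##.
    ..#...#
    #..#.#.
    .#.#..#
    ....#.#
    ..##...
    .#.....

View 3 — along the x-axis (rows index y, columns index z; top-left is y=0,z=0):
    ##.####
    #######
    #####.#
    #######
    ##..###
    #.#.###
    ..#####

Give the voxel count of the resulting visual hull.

voxel count = 44

start: 7×7×7 = 343 voxels
after view 1 [y-axis, 22 of 49 cells solid] → remaining = 154
after view 2 [z-axis, 15 of 49 cells solid] → remaining = 50
after view 3 [x-axis, 41 of 49 cells solid] → remaining = 44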